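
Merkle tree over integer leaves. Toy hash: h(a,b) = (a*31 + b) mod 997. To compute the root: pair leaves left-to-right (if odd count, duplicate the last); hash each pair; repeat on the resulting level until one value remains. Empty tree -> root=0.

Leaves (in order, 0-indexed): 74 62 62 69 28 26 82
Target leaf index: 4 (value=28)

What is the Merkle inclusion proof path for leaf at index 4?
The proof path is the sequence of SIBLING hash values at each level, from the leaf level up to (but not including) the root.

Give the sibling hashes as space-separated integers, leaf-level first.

L0 (leaves): [74, 62, 62, 69, 28, 26, 82], target index=4
L1: h(74,62)=(74*31+62)%997=362 [pair 0] h(62,69)=(62*31+69)%997=994 [pair 1] h(28,26)=(28*31+26)%997=894 [pair 2] h(82,82)=(82*31+82)%997=630 [pair 3] -> [362, 994, 894, 630]
  Sibling for proof at L0: 26
L2: h(362,994)=(362*31+994)%997=252 [pair 0] h(894,630)=(894*31+630)%997=428 [pair 1] -> [252, 428]
  Sibling for proof at L1: 630
L3: h(252,428)=(252*31+428)%997=264 [pair 0] -> [264]
  Sibling for proof at L2: 252
Root: 264
Proof path (sibling hashes from leaf to root): [26, 630, 252]

Answer: 26 630 252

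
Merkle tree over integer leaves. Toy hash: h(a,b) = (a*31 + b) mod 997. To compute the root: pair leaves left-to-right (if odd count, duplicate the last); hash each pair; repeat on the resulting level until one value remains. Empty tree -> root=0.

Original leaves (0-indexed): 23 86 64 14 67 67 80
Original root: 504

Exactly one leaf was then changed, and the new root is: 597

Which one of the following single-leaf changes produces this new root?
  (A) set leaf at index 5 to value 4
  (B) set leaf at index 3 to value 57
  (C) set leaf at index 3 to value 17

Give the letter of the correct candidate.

Answer: C

Derivation:
Original leaves: [23, 86, 64, 14, 67, 67, 80]
Target new root: 597
Try each candidate change and compute the resulting root:
Candidate A: set leaf[5] = 4 -> leaves = [23, 86, 64, 14, 67, 4, 80]
  L0: [23, 86, 64, 14, 67, 4, 80]
  L1: h(23,86)=(23*31+86)%997=799 h(64,14)=(64*31+14)%997=4 h(67,4)=(67*31+4)%997=87 h(80,80)=(80*31+80)%997=566 -> [799, 4, 87, 566]
  L2: h(799,4)=(799*31+4)%997=845 h(87,566)=(87*31+566)%997=272 -> [845, 272]
  L3: h(845,272)=(845*31+272)%997=545 -> [545]
  root = 545 != target 597
Candidate B: set leaf[3] = 57 -> leaves = [23, 86, 64, 57, 67, 67, 80]
  L0: [23, 86, 64, 57, 67, 67, 80]
  L1: h(23,86)=(23*31+86)%997=799 h(64,57)=(64*31+57)%997=47 h(67,67)=(67*31+67)%997=150 h(80,80)=(80*31+80)%997=566 -> [799, 47, 150, 566]
  L2: h(799,47)=(799*31+47)%997=888 h(150,566)=(150*31+566)%997=231 -> [888, 231]
  L3: h(888,231)=(888*31+231)%997=840 -> [840]
  root = 840 != target 597
Candidate C: set leaf[3] = 17 -> leaves = [23, 86, 64, 17, 67, 67, 80]
  L0: [23, 86, 64, 17, 67, 67, 80]
  L1: h(23,86)=(23*31+86)%997=799 h(64,17)=(64*31+17)%997=7 h(67,67)=(67*31+67)%997=150 h(80,80)=(80*31+80)%997=566 -> [799, 7, 150, 566]
  L2: h(799,7)=(799*31+7)%997=848 h(150,566)=(150*31+566)%997=231 -> [848, 231]
  L3: h(848,231)=(848*31+231)%997=597 -> [597]
  root = 597 == target 597  ** MATCH **
Candidate C produces the target root.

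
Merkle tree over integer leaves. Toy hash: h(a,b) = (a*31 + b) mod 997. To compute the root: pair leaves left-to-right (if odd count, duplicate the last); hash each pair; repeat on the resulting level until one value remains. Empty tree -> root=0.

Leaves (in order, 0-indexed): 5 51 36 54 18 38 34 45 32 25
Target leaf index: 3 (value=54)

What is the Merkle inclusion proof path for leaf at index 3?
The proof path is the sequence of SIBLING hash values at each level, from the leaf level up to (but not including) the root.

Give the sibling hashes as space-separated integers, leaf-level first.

Answer: 36 206 632 540

Derivation:
L0 (leaves): [5, 51, 36, 54, 18, 38, 34, 45, 32, 25], target index=3
L1: h(5,51)=(5*31+51)%997=206 [pair 0] h(36,54)=(36*31+54)%997=173 [pair 1] h(18,38)=(18*31+38)%997=596 [pair 2] h(34,45)=(34*31+45)%997=102 [pair 3] h(32,25)=(32*31+25)%997=20 [pair 4] -> [206, 173, 596, 102, 20]
  Sibling for proof at L0: 36
L2: h(206,173)=(206*31+173)%997=577 [pair 0] h(596,102)=(596*31+102)%997=632 [pair 1] h(20,20)=(20*31+20)%997=640 [pair 2] -> [577, 632, 640]
  Sibling for proof at L1: 206
L3: h(577,632)=(577*31+632)%997=573 [pair 0] h(640,640)=(640*31+640)%997=540 [pair 1] -> [573, 540]
  Sibling for proof at L2: 632
L4: h(573,540)=(573*31+540)%997=357 [pair 0] -> [357]
  Sibling for proof at L3: 540
Root: 357
Proof path (sibling hashes from leaf to root): [36, 206, 632, 540]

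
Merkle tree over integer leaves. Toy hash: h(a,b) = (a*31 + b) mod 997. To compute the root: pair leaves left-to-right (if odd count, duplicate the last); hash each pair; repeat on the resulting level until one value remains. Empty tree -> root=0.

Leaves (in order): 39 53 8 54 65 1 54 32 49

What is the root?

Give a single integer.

L0: [39, 53, 8, 54, 65, 1, 54, 32, 49]
L1: h(39,53)=(39*31+53)%997=265 h(8,54)=(8*31+54)%997=302 h(65,1)=(65*31+1)%997=22 h(54,32)=(54*31+32)%997=709 h(49,49)=(49*31+49)%997=571 -> [265, 302, 22, 709, 571]
L2: h(265,302)=(265*31+302)%997=541 h(22,709)=(22*31+709)%997=394 h(571,571)=(571*31+571)%997=326 -> [541, 394, 326]
L3: h(541,394)=(541*31+394)%997=216 h(326,326)=(326*31+326)%997=462 -> [216, 462]
L4: h(216,462)=(216*31+462)%997=179 -> [179]

Answer: 179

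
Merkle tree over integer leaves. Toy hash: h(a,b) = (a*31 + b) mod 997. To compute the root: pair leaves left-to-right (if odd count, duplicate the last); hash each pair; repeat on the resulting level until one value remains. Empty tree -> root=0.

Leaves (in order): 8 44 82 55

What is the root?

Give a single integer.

Answer: 682

Derivation:
L0: [8, 44, 82, 55]
L1: h(8,44)=(8*31+44)%997=292 h(82,55)=(82*31+55)%997=603 -> [292, 603]
L2: h(292,603)=(292*31+603)%997=682 -> [682]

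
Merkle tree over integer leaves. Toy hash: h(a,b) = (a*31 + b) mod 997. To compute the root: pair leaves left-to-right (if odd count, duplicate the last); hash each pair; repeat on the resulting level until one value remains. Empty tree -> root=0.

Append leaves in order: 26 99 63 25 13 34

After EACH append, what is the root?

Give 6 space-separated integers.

Answer: 26 905 161 123 176 848

Derivation:
After append 26 (leaves=[26]):
  L0: [26]
  root=26
After append 99 (leaves=[26, 99]):
  L0: [26, 99]
  L1: h(26,99)=(26*31+99)%997=905 -> [905]
  root=905
After append 63 (leaves=[26, 99, 63]):
  L0: [26, 99, 63]
  L1: h(26,99)=(26*31+99)%997=905 h(63,63)=(63*31+63)%997=22 -> [905, 22]
  L2: h(905,22)=(905*31+22)%997=161 -> [161]
  root=161
After append 25 (leaves=[26, 99, 63, 25]):
  L0: [26, 99, 63, 25]
  L1: h(26,99)=(26*31+99)%997=905 h(63,25)=(63*31+25)%997=981 -> [905, 981]
  L2: h(905,981)=(905*31+981)%997=123 -> [123]
  root=123
After append 13 (leaves=[26, 99, 63, 25, 13]):
  L0: [26, 99, 63, 25, 13]
  L1: h(26,99)=(26*31+99)%997=905 h(63,25)=(63*31+25)%997=981 h(13,13)=(13*31+13)%997=416 -> [905, 981, 416]
  L2: h(905,981)=(905*31+981)%997=123 h(416,416)=(416*31+416)%997=351 -> [123, 351]
  L3: h(123,351)=(123*31+351)%997=176 -> [176]
  root=176
After append 34 (leaves=[26, 99, 63, 25, 13, 34]):
  L0: [26, 99, 63, 25, 13, 34]
  L1: h(26,99)=(26*31+99)%997=905 h(63,25)=(63*31+25)%997=981 h(13,34)=(13*31+34)%997=437 -> [905, 981, 437]
  L2: h(905,981)=(905*31+981)%997=123 h(437,437)=(437*31+437)%997=26 -> [123, 26]
  L3: h(123,26)=(123*31+26)%997=848 -> [848]
  root=848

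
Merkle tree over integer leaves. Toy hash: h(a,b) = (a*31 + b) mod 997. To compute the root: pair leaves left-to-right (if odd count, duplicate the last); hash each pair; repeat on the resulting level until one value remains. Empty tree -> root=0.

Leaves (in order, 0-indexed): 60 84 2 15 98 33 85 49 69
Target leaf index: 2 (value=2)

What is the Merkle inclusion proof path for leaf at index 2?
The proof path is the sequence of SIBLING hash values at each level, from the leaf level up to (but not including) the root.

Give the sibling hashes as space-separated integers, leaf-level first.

L0 (leaves): [60, 84, 2, 15, 98, 33, 85, 49, 69], target index=2
L1: h(60,84)=(60*31+84)%997=947 [pair 0] h(2,15)=(2*31+15)%997=77 [pair 1] h(98,33)=(98*31+33)%997=80 [pair 2] h(85,49)=(85*31+49)%997=690 [pair 3] h(69,69)=(69*31+69)%997=214 [pair 4] -> [947, 77, 80, 690, 214]
  Sibling for proof at L0: 15
L2: h(947,77)=(947*31+77)%997=521 [pair 0] h(80,690)=(80*31+690)%997=179 [pair 1] h(214,214)=(214*31+214)%997=866 [pair 2] -> [521, 179, 866]
  Sibling for proof at L1: 947
L3: h(521,179)=(521*31+179)%997=378 [pair 0] h(866,866)=(866*31+866)%997=793 [pair 1] -> [378, 793]
  Sibling for proof at L2: 179
L4: h(378,793)=(378*31+793)%997=547 [pair 0] -> [547]
  Sibling for proof at L3: 793
Root: 547
Proof path (sibling hashes from leaf to root): [15, 947, 179, 793]

Answer: 15 947 179 793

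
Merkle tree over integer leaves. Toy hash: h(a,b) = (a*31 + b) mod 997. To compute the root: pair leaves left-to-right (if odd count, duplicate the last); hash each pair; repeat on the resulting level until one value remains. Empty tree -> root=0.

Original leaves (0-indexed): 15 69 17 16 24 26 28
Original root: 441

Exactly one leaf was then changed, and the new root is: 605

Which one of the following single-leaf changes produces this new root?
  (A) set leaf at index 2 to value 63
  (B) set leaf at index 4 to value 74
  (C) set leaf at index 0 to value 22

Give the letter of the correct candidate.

Answer: C

Derivation:
Original leaves: [15, 69, 17, 16, 24, 26, 28]
Target new root: 605
Try each candidate change and compute the resulting root:
Candidate A: set leaf[2] = 63 -> leaves = [15, 69, 63, 16, 24, 26, 28]
  L0: [15, 69, 63, 16, 24, 26, 28]
  L1: h(15,69)=(15*31+69)%997=534 h(63,16)=(63*31+16)%997=972 h(24,26)=(24*31+26)%997=770 h(28,28)=(28*31+28)%997=896 -> [534, 972, 770, 896]
  L2: h(534,972)=(534*31+972)%997=577 h(770,896)=(770*31+896)%997=838 -> [577, 838]
  L3: h(577,838)=(577*31+838)%997=779 -> [779]
  root = 779 != target 605
Candidate B: set leaf[4] = 74 -> leaves = [15, 69, 17, 16, 74, 26, 28]
  L0: [15, 69, 17, 16, 74, 26, 28]
  L1: h(15,69)=(15*31+69)%997=534 h(17,16)=(17*31+16)%997=543 h(74,26)=(74*31+26)%997=326 h(28,28)=(28*31+28)%997=896 -> [534, 543, 326, 896]
  L2: h(534,543)=(534*31+543)%997=148 h(326,896)=(326*31+896)%997=35 -> [148, 35]
  L3: h(148,35)=(148*31+35)%997=635 -> [635]
  root = 635 != target 605
Candidate C: set leaf[0] = 22 -> leaves = [22, 69, 17, 16, 24, 26, 28]
  L0: [22, 69, 17, 16, 24, 26, 28]
  L1: h(22,69)=(22*31+69)%997=751 h(17,16)=(17*31+16)%997=543 h(24,26)=(24*31+26)%997=770 h(28,28)=(28*31+28)%997=896 -> [751, 543, 770, 896]
  L2: h(751,543)=(751*31+543)%997=893 h(770,896)=(770*31+896)%997=838 -> [893, 838]
  L3: h(893,838)=(893*31+838)%997=605 -> [605]
  root = 605 == target 605  ** MATCH **
Candidate C produces the target root.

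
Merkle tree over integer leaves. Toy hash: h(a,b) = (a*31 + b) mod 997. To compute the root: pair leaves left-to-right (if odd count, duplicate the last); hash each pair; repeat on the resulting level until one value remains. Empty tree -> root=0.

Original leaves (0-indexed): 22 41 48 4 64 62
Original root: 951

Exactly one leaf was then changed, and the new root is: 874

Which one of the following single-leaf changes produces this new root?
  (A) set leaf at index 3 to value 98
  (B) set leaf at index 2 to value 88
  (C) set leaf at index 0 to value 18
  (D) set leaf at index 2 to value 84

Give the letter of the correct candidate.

Answer: A

Derivation:
Original leaves: [22, 41, 48, 4, 64, 62]
Target new root: 874
Try each candidate change and compute the resulting root:
Candidate A: set leaf[3] = 98 -> leaves = [22, 41, 48, 98, 64, 62]
  L0: [22, 41, 48, 98, 64, 62]
  L1: h(22,41)=(22*31+41)%997=723 h(48,98)=(48*31+98)%997=589 h(64,62)=(64*31+62)%997=52 -> [723, 589, 52]
  L2: h(723,589)=(723*31+589)%997=71 h(52,52)=(52*31+52)%997=667 -> [71, 667]
  L3: h(71,667)=(71*31+667)%997=874 -> [874]
  root = 874 == target 874  ** MATCH **
Candidate B: set leaf[2] = 88 -> leaves = [22, 41, 88, 4, 64, 62]
  L0: [22, 41, 88, 4, 64, 62]
  L1: h(22,41)=(22*31+41)%997=723 h(88,4)=(88*31+4)%997=738 h(64,62)=(64*31+62)%997=52 -> [723, 738, 52]
  L2: h(723,738)=(723*31+738)%997=220 h(52,52)=(52*31+52)%997=667 -> [220, 667]
  L3: h(220,667)=(220*31+667)%997=508 -> [508]
  root = 508 != target 874
Candidate C: set leaf[0] = 18 -> leaves = [18, 41, 48, 4, 64, 62]
  L0: [18, 41, 48, 4, 64, 62]
  L1: h(18,41)=(18*31+41)%997=599 h(48,4)=(48*31+4)%997=495 h(64,62)=(64*31+62)%997=52 -> [599, 495, 52]
  L2: h(599,495)=(599*31+495)%997=121 h(52,52)=(52*31+52)%997=667 -> [121, 667]
  L3: h(121,667)=(121*31+667)%997=430 -> [430]
  root = 430 != target 874
Candidate D: set leaf[2] = 84 -> leaves = [22, 41, 84, 4, 64, 62]
  L0: [22, 41, 84, 4, 64, 62]
  L1: h(22,41)=(22*31+41)%997=723 h(84,4)=(84*31+4)%997=614 h(64,62)=(64*31+62)%997=52 -> [723, 614, 52]
  L2: h(723,614)=(723*31+614)%997=96 h(52,52)=(52*31+52)%997=667 -> [96, 667]
  L3: h(96,667)=(96*31+667)%997=652 -> [652]
  root = 652 != target 874
Candidate A produces the target root.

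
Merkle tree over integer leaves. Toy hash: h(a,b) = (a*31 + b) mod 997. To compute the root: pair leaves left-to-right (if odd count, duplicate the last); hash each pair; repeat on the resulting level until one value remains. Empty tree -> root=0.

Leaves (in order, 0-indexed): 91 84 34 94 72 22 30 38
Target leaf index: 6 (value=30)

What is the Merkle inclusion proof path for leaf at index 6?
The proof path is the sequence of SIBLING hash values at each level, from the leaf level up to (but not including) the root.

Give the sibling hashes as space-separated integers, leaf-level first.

L0 (leaves): [91, 84, 34, 94, 72, 22, 30, 38], target index=6
L1: h(91,84)=(91*31+84)%997=911 [pair 0] h(34,94)=(34*31+94)%997=151 [pair 1] h(72,22)=(72*31+22)%997=260 [pair 2] h(30,38)=(30*31+38)%997=968 [pair 3] -> [911, 151, 260, 968]
  Sibling for proof at L0: 38
L2: h(911,151)=(911*31+151)%997=476 [pair 0] h(260,968)=(260*31+968)%997=55 [pair 1] -> [476, 55]
  Sibling for proof at L1: 260
L3: h(476,55)=(476*31+55)%997=853 [pair 0] -> [853]
  Sibling for proof at L2: 476
Root: 853
Proof path (sibling hashes from leaf to root): [38, 260, 476]

Answer: 38 260 476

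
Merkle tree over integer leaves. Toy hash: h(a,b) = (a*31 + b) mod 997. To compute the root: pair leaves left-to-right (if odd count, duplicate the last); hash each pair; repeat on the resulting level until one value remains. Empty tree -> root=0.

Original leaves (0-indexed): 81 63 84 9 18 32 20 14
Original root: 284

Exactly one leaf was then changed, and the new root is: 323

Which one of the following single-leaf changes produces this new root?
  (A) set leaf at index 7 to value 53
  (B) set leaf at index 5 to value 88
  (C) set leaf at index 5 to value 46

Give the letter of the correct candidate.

Answer: A

Derivation:
Original leaves: [81, 63, 84, 9, 18, 32, 20, 14]
Target new root: 323
Try each candidate change and compute the resulting root:
Candidate A: set leaf[7] = 53 -> leaves = [81, 63, 84, 9, 18, 32, 20, 53]
  L0: [81, 63, 84, 9, 18, 32, 20, 53]
  L1: h(81,63)=(81*31+63)%997=580 h(84,9)=(84*31+9)%997=619 h(18,32)=(18*31+32)%997=590 h(20,53)=(20*31+53)%997=673 -> [580, 619, 590, 673]
  L2: h(580,619)=(580*31+619)%997=653 h(590,673)=(590*31+673)%997=20 -> [653, 20]
  L3: h(653,20)=(653*31+20)%997=323 -> [323]
  root = 323 == target 323  ** MATCH **
Candidate B: set leaf[5] = 88 -> leaves = [81, 63, 84, 9, 18, 88, 20, 14]
  L0: [81, 63, 84, 9, 18, 88, 20, 14]
  L1: h(81,63)=(81*31+63)%997=580 h(84,9)=(84*31+9)%997=619 h(18,88)=(18*31+88)%997=646 h(20,14)=(20*31+14)%997=634 -> [580, 619, 646, 634]
  L2: h(580,619)=(580*31+619)%997=653 h(646,634)=(646*31+634)%997=720 -> [653, 720]
  L3: h(653,720)=(653*31+720)%997=26 -> [26]
  root = 26 != target 323
Candidate C: set leaf[5] = 46 -> leaves = [81, 63, 84, 9, 18, 46, 20, 14]
  L0: [81, 63, 84, 9, 18, 46, 20, 14]
  L1: h(81,63)=(81*31+63)%997=580 h(84,9)=(84*31+9)%997=619 h(18,46)=(18*31+46)%997=604 h(20,14)=(20*31+14)%997=634 -> [580, 619, 604, 634]
  L2: h(580,619)=(580*31+619)%997=653 h(604,634)=(604*31+634)%997=415 -> [653, 415]
  L3: h(653,415)=(653*31+415)%997=718 -> [718]
  root = 718 != target 323
Candidate A produces the target root.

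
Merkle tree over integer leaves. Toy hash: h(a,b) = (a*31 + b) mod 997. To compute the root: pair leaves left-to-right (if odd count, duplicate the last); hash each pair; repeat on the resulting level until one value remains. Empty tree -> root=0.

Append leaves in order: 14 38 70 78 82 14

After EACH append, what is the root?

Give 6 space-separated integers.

After append 14 (leaves=[14]):
  L0: [14]
  root=14
After append 38 (leaves=[14, 38]):
  L0: [14, 38]
  L1: h(14,38)=(14*31+38)%997=472 -> [472]
  root=472
After append 70 (leaves=[14, 38, 70]):
  L0: [14, 38, 70]
  L1: h(14,38)=(14*31+38)%997=472 h(70,70)=(70*31+70)%997=246 -> [472, 246]
  L2: h(472,246)=(472*31+246)%997=920 -> [920]
  root=920
After append 78 (leaves=[14, 38, 70, 78]):
  L0: [14, 38, 70, 78]
  L1: h(14,38)=(14*31+38)%997=472 h(70,78)=(70*31+78)%997=254 -> [472, 254]
  L2: h(472,254)=(472*31+254)%997=928 -> [928]
  root=928
After append 82 (leaves=[14, 38, 70, 78, 82]):
  L0: [14, 38, 70, 78, 82]
  L1: h(14,38)=(14*31+38)%997=472 h(70,78)=(70*31+78)%997=254 h(82,82)=(82*31+82)%997=630 -> [472, 254, 630]
  L2: h(472,254)=(472*31+254)%997=928 h(630,630)=(630*31+630)%997=220 -> [928, 220]
  L3: h(928,220)=(928*31+220)%997=75 -> [75]
  root=75
After append 14 (leaves=[14, 38, 70, 78, 82, 14]):
  L0: [14, 38, 70, 78, 82, 14]
  L1: h(14,38)=(14*31+38)%997=472 h(70,78)=(70*31+78)%997=254 h(82,14)=(82*31+14)%997=562 -> [472, 254, 562]
  L2: h(472,254)=(472*31+254)%997=928 h(562,562)=(562*31+562)%997=38 -> [928, 38]
  L3: h(928,38)=(928*31+38)%997=890 -> [890]
  root=890

Answer: 14 472 920 928 75 890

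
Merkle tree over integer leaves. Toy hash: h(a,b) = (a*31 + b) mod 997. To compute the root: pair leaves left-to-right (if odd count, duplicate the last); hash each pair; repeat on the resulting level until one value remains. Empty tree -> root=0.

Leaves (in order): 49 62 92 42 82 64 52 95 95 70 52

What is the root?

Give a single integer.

L0: [49, 62, 92, 42, 82, 64, 52, 95, 95, 70, 52]
L1: h(49,62)=(49*31+62)%997=584 h(92,42)=(92*31+42)%997=900 h(82,64)=(82*31+64)%997=612 h(52,95)=(52*31+95)%997=710 h(95,70)=(95*31+70)%997=24 h(52,52)=(52*31+52)%997=667 -> [584, 900, 612, 710, 24, 667]
L2: h(584,900)=(584*31+900)%997=61 h(612,710)=(612*31+710)%997=739 h(24,667)=(24*31+667)%997=414 -> [61, 739, 414]
L3: h(61,739)=(61*31+739)%997=636 h(414,414)=(414*31+414)%997=287 -> [636, 287]
L4: h(636,287)=(636*31+287)%997=63 -> [63]

Answer: 63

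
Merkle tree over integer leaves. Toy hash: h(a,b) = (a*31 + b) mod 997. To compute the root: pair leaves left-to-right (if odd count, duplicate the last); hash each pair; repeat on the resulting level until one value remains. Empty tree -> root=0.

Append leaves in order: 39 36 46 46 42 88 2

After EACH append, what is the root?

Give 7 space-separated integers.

Answer: 39 248 187 187 949 427 98

Derivation:
After append 39 (leaves=[39]):
  L0: [39]
  root=39
After append 36 (leaves=[39, 36]):
  L0: [39, 36]
  L1: h(39,36)=(39*31+36)%997=248 -> [248]
  root=248
After append 46 (leaves=[39, 36, 46]):
  L0: [39, 36, 46]
  L1: h(39,36)=(39*31+36)%997=248 h(46,46)=(46*31+46)%997=475 -> [248, 475]
  L2: h(248,475)=(248*31+475)%997=187 -> [187]
  root=187
After append 46 (leaves=[39, 36, 46, 46]):
  L0: [39, 36, 46, 46]
  L1: h(39,36)=(39*31+36)%997=248 h(46,46)=(46*31+46)%997=475 -> [248, 475]
  L2: h(248,475)=(248*31+475)%997=187 -> [187]
  root=187
After append 42 (leaves=[39, 36, 46, 46, 42]):
  L0: [39, 36, 46, 46, 42]
  L1: h(39,36)=(39*31+36)%997=248 h(46,46)=(46*31+46)%997=475 h(42,42)=(42*31+42)%997=347 -> [248, 475, 347]
  L2: h(248,475)=(248*31+475)%997=187 h(347,347)=(347*31+347)%997=137 -> [187, 137]
  L3: h(187,137)=(187*31+137)%997=949 -> [949]
  root=949
After append 88 (leaves=[39, 36, 46, 46, 42, 88]):
  L0: [39, 36, 46, 46, 42, 88]
  L1: h(39,36)=(39*31+36)%997=248 h(46,46)=(46*31+46)%997=475 h(42,88)=(42*31+88)%997=393 -> [248, 475, 393]
  L2: h(248,475)=(248*31+475)%997=187 h(393,393)=(393*31+393)%997=612 -> [187, 612]
  L3: h(187,612)=(187*31+612)%997=427 -> [427]
  root=427
After append 2 (leaves=[39, 36, 46, 46, 42, 88, 2]):
  L0: [39, 36, 46, 46, 42, 88, 2]
  L1: h(39,36)=(39*31+36)%997=248 h(46,46)=(46*31+46)%997=475 h(42,88)=(42*31+88)%997=393 h(2,2)=(2*31+2)%997=64 -> [248, 475, 393, 64]
  L2: h(248,475)=(248*31+475)%997=187 h(393,64)=(393*31+64)%997=283 -> [187, 283]
  L3: h(187,283)=(187*31+283)%997=98 -> [98]
  root=98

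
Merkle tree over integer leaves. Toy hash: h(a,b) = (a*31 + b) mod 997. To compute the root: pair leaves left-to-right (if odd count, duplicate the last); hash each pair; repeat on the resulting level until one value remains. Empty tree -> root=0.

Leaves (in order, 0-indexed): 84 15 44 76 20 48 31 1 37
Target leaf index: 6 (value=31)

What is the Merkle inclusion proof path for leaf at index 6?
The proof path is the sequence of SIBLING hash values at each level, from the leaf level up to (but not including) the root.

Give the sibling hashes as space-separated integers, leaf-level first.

Answer: 1 668 875 64

Derivation:
L0 (leaves): [84, 15, 44, 76, 20, 48, 31, 1, 37], target index=6
L1: h(84,15)=(84*31+15)%997=625 [pair 0] h(44,76)=(44*31+76)%997=443 [pair 1] h(20,48)=(20*31+48)%997=668 [pair 2] h(31,1)=(31*31+1)%997=962 [pair 3] h(37,37)=(37*31+37)%997=187 [pair 4] -> [625, 443, 668, 962, 187]
  Sibling for proof at L0: 1
L2: h(625,443)=(625*31+443)%997=875 [pair 0] h(668,962)=(668*31+962)%997=733 [pair 1] h(187,187)=(187*31+187)%997=2 [pair 2] -> [875, 733, 2]
  Sibling for proof at L1: 668
L3: h(875,733)=(875*31+733)%997=939 [pair 0] h(2,2)=(2*31+2)%997=64 [pair 1] -> [939, 64]
  Sibling for proof at L2: 875
L4: h(939,64)=(939*31+64)%997=260 [pair 0] -> [260]
  Sibling for proof at L3: 64
Root: 260
Proof path (sibling hashes from leaf to root): [1, 668, 875, 64]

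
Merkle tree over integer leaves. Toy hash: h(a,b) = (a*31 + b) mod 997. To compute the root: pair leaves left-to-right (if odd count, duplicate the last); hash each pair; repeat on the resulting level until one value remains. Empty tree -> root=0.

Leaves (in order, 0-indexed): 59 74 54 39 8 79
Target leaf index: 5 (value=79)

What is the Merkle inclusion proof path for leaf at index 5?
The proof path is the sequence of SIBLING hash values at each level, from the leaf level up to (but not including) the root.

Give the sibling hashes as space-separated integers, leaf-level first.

L0 (leaves): [59, 74, 54, 39, 8, 79], target index=5
L1: h(59,74)=(59*31+74)%997=906 [pair 0] h(54,39)=(54*31+39)%997=716 [pair 1] h(8,79)=(8*31+79)%997=327 [pair 2] -> [906, 716, 327]
  Sibling for proof at L0: 8
L2: h(906,716)=(906*31+716)%997=886 [pair 0] h(327,327)=(327*31+327)%997=494 [pair 1] -> [886, 494]
  Sibling for proof at L1: 327
L3: h(886,494)=(886*31+494)%997=44 [pair 0] -> [44]
  Sibling for proof at L2: 886
Root: 44
Proof path (sibling hashes from leaf to root): [8, 327, 886]

Answer: 8 327 886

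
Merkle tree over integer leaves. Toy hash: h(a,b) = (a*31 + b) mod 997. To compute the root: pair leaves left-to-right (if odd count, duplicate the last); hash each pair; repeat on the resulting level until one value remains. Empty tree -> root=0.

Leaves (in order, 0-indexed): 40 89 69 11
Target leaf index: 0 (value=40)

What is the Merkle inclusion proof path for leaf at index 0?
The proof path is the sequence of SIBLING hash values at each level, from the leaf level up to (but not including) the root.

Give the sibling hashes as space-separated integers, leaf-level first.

L0 (leaves): [40, 89, 69, 11], target index=0
L1: h(40,89)=(40*31+89)%997=332 [pair 0] h(69,11)=(69*31+11)%997=156 [pair 1] -> [332, 156]
  Sibling for proof at L0: 89
L2: h(332,156)=(332*31+156)%997=478 [pair 0] -> [478]
  Sibling for proof at L1: 156
Root: 478
Proof path (sibling hashes from leaf to root): [89, 156]

Answer: 89 156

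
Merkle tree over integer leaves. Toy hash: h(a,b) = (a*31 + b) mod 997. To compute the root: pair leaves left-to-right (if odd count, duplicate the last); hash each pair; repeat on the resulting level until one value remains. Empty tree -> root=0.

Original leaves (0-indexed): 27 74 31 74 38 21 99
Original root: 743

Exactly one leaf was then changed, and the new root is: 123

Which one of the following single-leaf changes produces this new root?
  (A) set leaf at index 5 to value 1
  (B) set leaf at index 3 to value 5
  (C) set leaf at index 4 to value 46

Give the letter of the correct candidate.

Original leaves: [27, 74, 31, 74, 38, 21, 99]
Target new root: 123
Try each candidate change and compute the resulting root:
Candidate A: set leaf[5] = 1 -> leaves = [27, 74, 31, 74, 38, 1, 99]
  L0: [27, 74, 31, 74, 38, 1, 99]
  L1: h(27,74)=(27*31+74)%997=911 h(31,74)=(31*31+74)%997=38 h(38,1)=(38*31+1)%997=182 h(99,99)=(99*31+99)%997=177 -> [911, 38, 182, 177]
  L2: h(911,38)=(911*31+38)%997=363 h(182,177)=(182*31+177)%997=834 -> [363, 834]
  L3: h(363,834)=(363*31+834)%997=123 -> [123]
  root = 123 == target 123  ** MATCH **
Candidate B: set leaf[3] = 5 -> leaves = [27, 74, 31, 5, 38, 21, 99]
  L0: [27, 74, 31, 5, 38, 21, 99]
  L1: h(27,74)=(27*31+74)%997=911 h(31,5)=(31*31+5)%997=966 h(38,21)=(38*31+21)%997=202 h(99,99)=(99*31+99)%997=177 -> [911, 966, 202, 177]
  L2: h(911,966)=(911*31+966)%997=294 h(202,177)=(202*31+177)%997=457 -> [294, 457]
  L3: h(294,457)=(294*31+457)%997=598 -> [598]
  root = 598 != target 123
Candidate C: set leaf[4] = 46 -> leaves = [27, 74, 31, 74, 46, 21, 99]
  L0: [27, 74, 31, 74, 46, 21, 99]
  L1: h(27,74)=(27*31+74)%997=911 h(31,74)=(31*31+74)%997=38 h(46,21)=(46*31+21)%997=450 h(99,99)=(99*31+99)%997=177 -> [911, 38, 450, 177]
  L2: h(911,38)=(911*31+38)%997=363 h(450,177)=(450*31+177)%997=169 -> [363, 169]
  L3: h(363,169)=(363*31+169)%997=455 -> [455]
  root = 455 != target 123
Candidate A produces the target root.

Answer: A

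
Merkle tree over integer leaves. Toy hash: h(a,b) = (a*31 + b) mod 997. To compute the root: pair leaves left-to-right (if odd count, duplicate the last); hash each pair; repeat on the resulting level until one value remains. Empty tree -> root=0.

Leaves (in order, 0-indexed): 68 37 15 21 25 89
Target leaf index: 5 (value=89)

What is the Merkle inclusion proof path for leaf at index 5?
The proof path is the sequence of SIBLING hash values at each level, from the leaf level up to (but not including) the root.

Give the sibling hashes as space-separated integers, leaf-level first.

L0 (leaves): [68, 37, 15, 21, 25, 89], target index=5
L1: h(68,37)=(68*31+37)%997=151 [pair 0] h(15,21)=(15*31+21)%997=486 [pair 1] h(25,89)=(25*31+89)%997=864 [pair 2] -> [151, 486, 864]
  Sibling for proof at L0: 25
L2: h(151,486)=(151*31+486)%997=182 [pair 0] h(864,864)=(864*31+864)%997=729 [pair 1] -> [182, 729]
  Sibling for proof at L1: 864
L3: h(182,729)=(182*31+729)%997=389 [pair 0] -> [389]
  Sibling for proof at L2: 182
Root: 389
Proof path (sibling hashes from leaf to root): [25, 864, 182]

Answer: 25 864 182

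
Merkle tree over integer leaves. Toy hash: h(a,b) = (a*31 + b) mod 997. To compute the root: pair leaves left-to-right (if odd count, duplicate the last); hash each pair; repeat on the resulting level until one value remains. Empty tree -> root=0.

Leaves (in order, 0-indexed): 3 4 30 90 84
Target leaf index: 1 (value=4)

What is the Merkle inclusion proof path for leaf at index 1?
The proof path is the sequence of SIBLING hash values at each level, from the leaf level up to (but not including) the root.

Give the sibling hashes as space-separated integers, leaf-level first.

L0 (leaves): [3, 4, 30, 90, 84], target index=1
L1: h(3,4)=(3*31+4)%997=97 [pair 0] h(30,90)=(30*31+90)%997=23 [pair 1] h(84,84)=(84*31+84)%997=694 [pair 2] -> [97, 23, 694]
  Sibling for proof at L0: 3
L2: h(97,23)=(97*31+23)%997=39 [pair 0] h(694,694)=(694*31+694)%997=274 [pair 1] -> [39, 274]
  Sibling for proof at L1: 23
L3: h(39,274)=(39*31+274)%997=486 [pair 0] -> [486]
  Sibling for proof at L2: 274
Root: 486
Proof path (sibling hashes from leaf to root): [3, 23, 274]

Answer: 3 23 274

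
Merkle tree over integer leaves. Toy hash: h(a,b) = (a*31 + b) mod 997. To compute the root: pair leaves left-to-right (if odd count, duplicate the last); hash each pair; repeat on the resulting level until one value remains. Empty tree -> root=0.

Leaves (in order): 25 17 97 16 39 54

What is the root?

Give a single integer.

L0: [25, 17, 97, 16, 39, 54]
L1: h(25,17)=(25*31+17)%997=792 h(97,16)=(97*31+16)%997=32 h(39,54)=(39*31+54)%997=266 -> [792, 32, 266]
L2: h(792,32)=(792*31+32)%997=656 h(266,266)=(266*31+266)%997=536 -> [656, 536]
L3: h(656,536)=(656*31+536)%997=932 -> [932]

Answer: 932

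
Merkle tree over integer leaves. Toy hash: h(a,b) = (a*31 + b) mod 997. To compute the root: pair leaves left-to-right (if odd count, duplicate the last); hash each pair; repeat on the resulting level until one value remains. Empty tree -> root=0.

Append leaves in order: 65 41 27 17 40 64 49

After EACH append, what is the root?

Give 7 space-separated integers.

After append 65 (leaves=[65]):
  L0: [65]
  root=65
After append 41 (leaves=[65, 41]):
  L0: [65, 41]
  L1: h(65,41)=(65*31+41)%997=62 -> [62]
  root=62
After append 27 (leaves=[65, 41, 27]):
  L0: [65, 41, 27]
  L1: h(65,41)=(65*31+41)%997=62 h(27,27)=(27*31+27)%997=864 -> [62, 864]
  L2: h(62,864)=(62*31+864)%997=792 -> [792]
  root=792
After append 17 (leaves=[65, 41, 27, 17]):
  L0: [65, 41, 27, 17]
  L1: h(65,41)=(65*31+41)%997=62 h(27,17)=(27*31+17)%997=854 -> [62, 854]
  L2: h(62,854)=(62*31+854)%997=782 -> [782]
  root=782
After append 40 (leaves=[65, 41, 27, 17, 40]):
  L0: [65, 41, 27, 17, 40]
  L1: h(65,41)=(65*31+41)%997=62 h(27,17)=(27*31+17)%997=854 h(40,40)=(40*31+40)%997=283 -> [62, 854, 283]
  L2: h(62,854)=(62*31+854)%997=782 h(283,283)=(283*31+283)%997=83 -> [782, 83]
  L3: h(782,83)=(782*31+83)%997=397 -> [397]
  root=397
After append 64 (leaves=[65, 41, 27, 17, 40, 64]):
  L0: [65, 41, 27, 17, 40, 64]
  L1: h(65,41)=(65*31+41)%997=62 h(27,17)=(27*31+17)%997=854 h(40,64)=(40*31+64)%997=307 -> [62, 854, 307]
  L2: h(62,854)=(62*31+854)%997=782 h(307,307)=(307*31+307)%997=851 -> [782, 851]
  L3: h(782,851)=(782*31+851)%997=168 -> [168]
  root=168
After append 49 (leaves=[65, 41, 27, 17, 40, 64, 49]):
  L0: [65, 41, 27, 17, 40, 64, 49]
  L1: h(65,41)=(65*31+41)%997=62 h(27,17)=(27*31+17)%997=854 h(40,64)=(40*31+64)%997=307 h(49,49)=(49*31+49)%997=571 -> [62, 854, 307, 571]
  L2: h(62,854)=(62*31+854)%997=782 h(307,571)=(307*31+571)%997=118 -> [782, 118]
  L3: h(782,118)=(782*31+118)%997=432 -> [432]
  root=432

Answer: 65 62 792 782 397 168 432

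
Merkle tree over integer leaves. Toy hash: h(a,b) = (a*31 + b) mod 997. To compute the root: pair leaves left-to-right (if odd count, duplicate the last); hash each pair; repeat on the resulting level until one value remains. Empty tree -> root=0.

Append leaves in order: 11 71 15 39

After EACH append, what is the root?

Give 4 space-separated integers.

After append 11 (leaves=[11]):
  L0: [11]
  root=11
After append 71 (leaves=[11, 71]):
  L0: [11, 71]
  L1: h(11,71)=(11*31+71)%997=412 -> [412]
  root=412
After append 15 (leaves=[11, 71, 15]):
  L0: [11, 71, 15]
  L1: h(11,71)=(11*31+71)%997=412 h(15,15)=(15*31+15)%997=480 -> [412, 480]
  L2: h(412,480)=(412*31+480)%997=291 -> [291]
  root=291
After append 39 (leaves=[11, 71, 15, 39]):
  L0: [11, 71, 15, 39]
  L1: h(11,71)=(11*31+71)%997=412 h(15,39)=(15*31+39)%997=504 -> [412, 504]
  L2: h(412,504)=(412*31+504)%997=315 -> [315]
  root=315

Answer: 11 412 291 315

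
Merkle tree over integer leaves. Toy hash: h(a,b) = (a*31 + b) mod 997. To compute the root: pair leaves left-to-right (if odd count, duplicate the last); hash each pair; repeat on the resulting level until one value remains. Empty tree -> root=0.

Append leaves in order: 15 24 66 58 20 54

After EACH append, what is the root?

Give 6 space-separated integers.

Answer: 15 489 322 314 304 395

Derivation:
After append 15 (leaves=[15]):
  L0: [15]
  root=15
After append 24 (leaves=[15, 24]):
  L0: [15, 24]
  L1: h(15,24)=(15*31+24)%997=489 -> [489]
  root=489
After append 66 (leaves=[15, 24, 66]):
  L0: [15, 24, 66]
  L1: h(15,24)=(15*31+24)%997=489 h(66,66)=(66*31+66)%997=118 -> [489, 118]
  L2: h(489,118)=(489*31+118)%997=322 -> [322]
  root=322
After append 58 (leaves=[15, 24, 66, 58]):
  L0: [15, 24, 66, 58]
  L1: h(15,24)=(15*31+24)%997=489 h(66,58)=(66*31+58)%997=110 -> [489, 110]
  L2: h(489,110)=(489*31+110)%997=314 -> [314]
  root=314
After append 20 (leaves=[15, 24, 66, 58, 20]):
  L0: [15, 24, 66, 58, 20]
  L1: h(15,24)=(15*31+24)%997=489 h(66,58)=(66*31+58)%997=110 h(20,20)=(20*31+20)%997=640 -> [489, 110, 640]
  L2: h(489,110)=(489*31+110)%997=314 h(640,640)=(640*31+640)%997=540 -> [314, 540]
  L3: h(314,540)=(314*31+540)%997=304 -> [304]
  root=304
After append 54 (leaves=[15, 24, 66, 58, 20, 54]):
  L0: [15, 24, 66, 58, 20, 54]
  L1: h(15,24)=(15*31+24)%997=489 h(66,58)=(66*31+58)%997=110 h(20,54)=(20*31+54)%997=674 -> [489, 110, 674]
  L2: h(489,110)=(489*31+110)%997=314 h(674,674)=(674*31+674)%997=631 -> [314, 631]
  L3: h(314,631)=(314*31+631)%997=395 -> [395]
  root=395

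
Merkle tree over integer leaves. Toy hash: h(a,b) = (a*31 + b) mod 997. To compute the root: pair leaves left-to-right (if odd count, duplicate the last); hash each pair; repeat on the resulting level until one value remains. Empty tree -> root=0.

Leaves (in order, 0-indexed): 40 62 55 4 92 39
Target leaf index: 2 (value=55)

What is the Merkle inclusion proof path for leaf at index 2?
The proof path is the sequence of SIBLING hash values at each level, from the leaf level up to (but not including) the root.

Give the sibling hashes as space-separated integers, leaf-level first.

L0 (leaves): [40, 62, 55, 4, 92, 39], target index=2
L1: h(40,62)=(40*31+62)%997=305 [pair 0] h(55,4)=(55*31+4)%997=712 [pair 1] h(92,39)=(92*31+39)%997=897 [pair 2] -> [305, 712, 897]
  Sibling for proof at L0: 4
L2: h(305,712)=(305*31+712)%997=197 [pair 0] h(897,897)=(897*31+897)%997=788 [pair 1] -> [197, 788]
  Sibling for proof at L1: 305
L3: h(197,788)=(197*31+788)%997=913 [pair 0] -> [913]
  Sibling for proof at L2: 788
Root: 913
Proof path (sibling hashes from leaf to root): [4, 305, 788]

Answer: 4 305 788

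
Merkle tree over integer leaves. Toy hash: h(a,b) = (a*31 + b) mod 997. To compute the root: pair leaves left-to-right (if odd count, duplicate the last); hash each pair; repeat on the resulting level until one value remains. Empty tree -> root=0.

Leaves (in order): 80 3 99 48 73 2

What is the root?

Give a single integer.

Answer: 956

Derivation:
L0: [80, 3, 99, 48, 73, 2]
L1: h(80,3)=(80*31+3)%997=489 h(99,48)=(99*31+48)%997=126 h(73,2)=(73*31+2)%997=271 -> [489, 126, 271]
L2: h(489,126)=(489*31+126)%997=330 h(271,271)=(271*31+271)%997=696 -> [330, 696]
L3: h(330,696)=(330*31+696)%997=956 -> [956]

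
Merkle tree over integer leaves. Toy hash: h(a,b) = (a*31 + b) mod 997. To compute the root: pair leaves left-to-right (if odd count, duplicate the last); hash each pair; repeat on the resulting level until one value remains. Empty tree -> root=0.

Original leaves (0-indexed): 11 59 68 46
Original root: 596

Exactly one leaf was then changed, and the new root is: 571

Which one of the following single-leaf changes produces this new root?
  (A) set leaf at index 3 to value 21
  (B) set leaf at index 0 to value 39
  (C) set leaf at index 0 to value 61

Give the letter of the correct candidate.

Answer: A

Derivation:
Original leaves: [11, 59, 68, 46]
Target new root: 571
Try each candidate change and compute the resulting root:
Candidate A: set leaf[3] = 21 -> leaves = [11, 59, 68, 21]
  L0: [11, 59, 68, 21]
  L1: h(11,59)=(11*31+59)%997=400 h(68,21)=(68*31+21)%997=135 -> [400, 135]
  L2: h(400,135)=(400*31+135)%997=571 -> [571]
  root = 571 == target 571  ** MATCH **
Candidate B: set leaf[0] = 39 -> leaves = [39, 59, 68, 46]
  L0: [39, 59, 68, 46]
  L1: h(39,59)=(39*31+59)%997=271 h(68,46)=(68*31+46)%997=160 -> [271, 160]
  L2: h(271,160)=(271*31+160)%997=585 -> [585]
  root = 585 != target 571
Candidate C: set leaf[0] = 61 -> leaves = [61, 59, 68, 46]
  L0: [61, 59, 68, 46]
  L1: h(61,59)=(61*31+59)%997=953 h(68,46)=(68*31+46)%997=160 -> [953, 160]
  L2: h(953,160)=(953*31+160)%997=790 -> [790]
  root = 790 != target 571
Candidate A produces the target root.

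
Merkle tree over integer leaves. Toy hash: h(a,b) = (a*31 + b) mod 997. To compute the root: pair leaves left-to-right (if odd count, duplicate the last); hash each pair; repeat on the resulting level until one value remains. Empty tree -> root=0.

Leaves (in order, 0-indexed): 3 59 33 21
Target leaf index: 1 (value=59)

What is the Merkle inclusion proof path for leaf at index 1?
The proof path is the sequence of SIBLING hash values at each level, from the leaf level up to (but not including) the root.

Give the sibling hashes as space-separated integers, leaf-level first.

Answer: 3 47

Derivation:
L0 (leaves): [3, 59, 33, 21], target index=1
L1: h(3,59)=(3*31+59)%997=152 [pair 0] h(33,21)=(33*31+21)%997=47 [pair 1] -> [152, 47]
  Sibling for proof at L0: 3
L2: h(152,47)=(152*31+47)%997=771 [pair 0] -> [771]
  Sibling for proof at L1: 47
Root: 771
Proof path (sibling hashes from leaf to root): [3, 47]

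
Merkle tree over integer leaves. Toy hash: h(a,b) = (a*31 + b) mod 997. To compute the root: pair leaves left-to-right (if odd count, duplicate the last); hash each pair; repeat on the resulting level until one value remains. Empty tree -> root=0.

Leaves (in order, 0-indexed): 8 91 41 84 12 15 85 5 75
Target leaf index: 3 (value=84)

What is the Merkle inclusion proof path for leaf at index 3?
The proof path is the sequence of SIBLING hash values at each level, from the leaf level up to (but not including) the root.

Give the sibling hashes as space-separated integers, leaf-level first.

L0 (leaves): [8, 91, 41, 84, 12, 15, 85, 5, 75], target index=3
L1: h(8,91)=(8*31+91)%997=339 [pair 0] h(41,84)=(41*31+84)%997=358 [pair 1] h(12,15)=(12*31+15)%997=387 [pair 2] h(85,5)=(85*31+5)%997=646 [pair 3] h(75,75)=(75*31+75)%997=406 [pair 4] -> [339, 358, 387, 646, 406]
  Sibling for proof at L0: 41
L2: h(339,358)=(339*31+358)%997=897 [pair 0] h(387,646)=(387*31+646)%997=679 [pair 1] h(406,406)=(406*31+406)%997=31 [pair 2] -> [897, 679, 31]
  Sibling for proof at L1: 339
L3: h(897,679)=(897*31+679)%997=570 [pair 0] h(31,31)=(31*31+31)%997=992 [pair 1] -> [570, 992]
  Sibling for proof at L2: 679
L4: h(570,992)=(570*31+992)%997=716 [pair 0] -> [716]
  Sibling for proof at L3: 992
Root: 716
Proof path (sibling hashes from leaf to root): [41, 339, 679, 992]

Answer: 41 339 679 992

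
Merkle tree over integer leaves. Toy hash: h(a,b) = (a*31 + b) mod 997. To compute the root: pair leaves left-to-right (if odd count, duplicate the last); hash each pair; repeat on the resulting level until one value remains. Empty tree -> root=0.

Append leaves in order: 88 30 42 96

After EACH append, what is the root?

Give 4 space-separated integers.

After append 88 (leaves=[88]):
  L0: [88]
  root=88
After append 30 (leaves=[88, 30]):
  L0: [88, 30]
  L1: h(88,30)=(88*31+30)%997=764 -> [764]
  root=764
After append 42 (leaves=[88, 30, 42]):
  L0: [88, 30, 42]
  L1: h(88,30)=(88*31+30)%997=764 h(42,42)=(42*31+42)%997=347 -> [764, 347]
  L2: h(764,347)=(764*31+347)%997=103 -> [103]
  root=103
After append 96 (leaves=[88, 30, 42, 96]):
  L0: [88, 30, 42, 96]
  L1: h(88,30)=(88*31+30)%997=764 h(42,96)=(42*31+96)%997=401 -> [764, 401]
  L2: h(764,401)=(764*31+401)%997=157 -> [157]
  root=157

Answer: 88 764 103 157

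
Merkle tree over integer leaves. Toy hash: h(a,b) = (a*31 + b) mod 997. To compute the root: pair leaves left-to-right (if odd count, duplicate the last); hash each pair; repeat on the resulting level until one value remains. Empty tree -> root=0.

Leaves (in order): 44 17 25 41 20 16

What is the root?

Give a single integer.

Answer: 917

Derivation:
L0: [44, 17, 25, 41, 20, 16]
L1: h(44,17)=(44*31+17)%997=384 h(25,41)=(25*31+41)%997=816 h(20,16)=(20*31+16)%997=636 -> [384, 816, 636]
L2: h(384,816)=(384*31+816)%997=756 h(636,636)=(636*31+636)%997=412 -> [756, 412]
L3: h(756,412)=(756*31+412)%997=917 -> [917]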